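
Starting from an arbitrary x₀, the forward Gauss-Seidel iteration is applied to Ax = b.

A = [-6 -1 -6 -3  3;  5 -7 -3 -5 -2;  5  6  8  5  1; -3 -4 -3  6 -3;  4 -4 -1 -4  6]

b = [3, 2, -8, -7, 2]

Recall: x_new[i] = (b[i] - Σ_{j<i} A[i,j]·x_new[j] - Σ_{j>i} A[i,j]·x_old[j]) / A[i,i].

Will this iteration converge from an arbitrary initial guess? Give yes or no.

Write A = D+L+U with D = diag(-6, -7, 8, 6, 6).
T_GS = -(D+L)⁻¹U: row 0 first, T[0,4] = -(3)/(-6) = +0.5000; later rows by forward substitution.
  T[0,:] = [+0.0000  -0.1667  -1.0000  -0.5000  +0.5000]
  T[1,:] = [+0.0000  -0.1190  -1.1429  -1.0714  +0.0714]
  T[2,:] = [+0.0000  +0.1935  +1.4821  +0.4911  -0.4911]
  T[3,:] = [+0.0000  -0.0660  -0.5208  -0.7188  +0.5521]
  T[4,:] = [+0.0000  +0.0200  -0.1954  -0.7783  +0.0005]
moduli |λ_i(T)| = 1.2420, 0.5496, 0.5496, 0.0397, 0.0000.
ρ(T) = max|λ| = 1.2420; 1.2420 > 1: divergent.

no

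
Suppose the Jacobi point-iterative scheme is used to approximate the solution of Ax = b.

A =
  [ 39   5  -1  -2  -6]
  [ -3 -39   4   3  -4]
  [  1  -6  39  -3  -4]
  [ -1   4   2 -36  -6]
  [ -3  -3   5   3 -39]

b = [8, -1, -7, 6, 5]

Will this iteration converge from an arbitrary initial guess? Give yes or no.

yes

Write A = D+L+U with D = diag(39, -39, 39, -36, -39).
T_J = -D⁻¹(L+U): T[0,2] = -(-1)/(39) = +0.0256; T[0,0] = 0.
  T[0,:] = [+0.0000, -0.1282, +0.0256, +0.0513, +0.1538]
  T[1,:] = [-0.0769, +0.0000, +0.1026, +0.0769, -0.1026]
  T[2,:] = [-0.0256, +0.1538, +0.0000, +0.0769, +0.1026]
  T[3,:] = [-0.0278, +0.1111, +0.0556, +0.0000, -0.1667]
  T[4,:] = [-0.0769, -0.0769, +0.1282, +0.0769, +0.0000]
moduli |λ_i(T)| = 0.2027, 0.1502, 0.1502, 0.0677, 0.0160.
ρ = 0.2027; 0.2027 < 1, so it converges for any x₀.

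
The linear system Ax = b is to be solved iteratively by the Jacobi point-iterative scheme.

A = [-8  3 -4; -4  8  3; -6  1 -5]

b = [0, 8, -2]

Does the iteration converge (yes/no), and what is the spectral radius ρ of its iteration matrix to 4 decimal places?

yes, ρ = 0.9176

Diagonal D = diag(-8, 8, -5); L, U strict lower/upper.
Jacobi: T = -D⁻¹(L+U), T[2,1] = -(1)/(-5) = +0.2000; T[2,2] = 0.
  T[0,:] = [+0.0000 +0.3750 -0.5000]
  T[1,:] = [+0.5000 +0.0000 -0.3750]
  T[2,:] = [-1.2000 +0.2000 +0.0000]
eigenvalue magnitudes: 0.9176, 0.7435, 0.1741.
spectral radius ρ = 0.9176; 0.9176 < 1: convergent.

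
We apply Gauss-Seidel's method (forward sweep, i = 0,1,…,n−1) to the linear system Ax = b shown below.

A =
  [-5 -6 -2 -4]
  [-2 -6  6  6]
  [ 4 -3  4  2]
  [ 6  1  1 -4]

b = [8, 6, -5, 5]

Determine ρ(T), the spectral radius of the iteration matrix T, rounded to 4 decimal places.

1.6741

Let D = diag(-5, -6, 4, -4); L, U the strict triangles.
T_GS = -(D+L)⁻¹U: row 0 first, T[0,2] = -(-2)/(-5) = -0.4000; later rows by forward substitution.
  T[0,:] = [+0.0000 -1.2000 -0.4000 -0.8000]
  T[1,:] = [+0.0000 +0.4000 +1.1333 +1.2667]
  T[2,:] = [+0.0000 +1.5000 +1.2500 +1.2500]
  T[3,:] = [+0.0000 -1.3250 -0.0042 -0.5708]
eigenvalue magnitudes: 1.6741, 0.7332, 0.7332, 0.0000.
ρ(T) = max|λ| = 1.6741; 1.6741 > 1: divergent.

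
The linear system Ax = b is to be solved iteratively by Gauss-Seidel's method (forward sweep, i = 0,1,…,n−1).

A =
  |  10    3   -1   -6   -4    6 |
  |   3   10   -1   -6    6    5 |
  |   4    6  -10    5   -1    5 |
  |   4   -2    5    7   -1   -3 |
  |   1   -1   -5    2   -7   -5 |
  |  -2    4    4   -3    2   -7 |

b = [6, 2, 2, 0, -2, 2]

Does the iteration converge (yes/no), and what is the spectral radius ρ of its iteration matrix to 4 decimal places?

no, ρ = 1.3100

Split A = D + L + U, D = diag(10, 10, -10, 7, -7, -7).
GS T = -(D+L)⁻¹U: row 0 first, T[0,1] = -(3)/(10) = -0.3000; later rows by forward substitution.
  T[0,:] = [+0.0000, -0.3000, +0.1000, +0.6000, +0.4000, -0.6000]
  T[1,:] = [+0.0000, +0.0900, +0.0700, +0.4200, -0.7200, -0.3200]
  T[2,:] = [+0.0000, -0.0660, +0.0820, +0.9920, -0.3720, +0.0680]
  T[3,:] = [+0.0000, +0.2443, -0.0957, -0.9314, -0.0257, +0.6314]
  T[4,:] = [+0.0000, +0.0612, -0.0816, -0.9490, +0.4184, -0.6224]
  T[5,:] = [+0.0000, +0.0122, +0.0760, +0.7635, -0.6077, -0.4210]
eigenvalue magnitudes: 1.3100, 1.0416, 0.4215, 0.0815, 0.0093, 0.0000.
ρ(T) = max|λ| = 1.3100; 1.3100 > 1, so it fails to converge.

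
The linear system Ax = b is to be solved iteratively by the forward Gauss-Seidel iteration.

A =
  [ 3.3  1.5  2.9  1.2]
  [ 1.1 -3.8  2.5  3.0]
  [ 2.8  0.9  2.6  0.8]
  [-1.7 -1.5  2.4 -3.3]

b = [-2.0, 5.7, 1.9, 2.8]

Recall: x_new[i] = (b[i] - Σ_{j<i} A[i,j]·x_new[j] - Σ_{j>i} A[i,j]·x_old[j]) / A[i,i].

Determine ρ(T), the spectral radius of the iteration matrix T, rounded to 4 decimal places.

1.1276

A = D + L + U where D = diag(3.3, -3.8, 2.6, -3.3).
Gauss-Seidel: T = -(D+L)⁻¹U, row 0 first, T[0,3] = -(1.2)/(3.3) = -0.3636; later rows by forward substitution.
  T[0,:] = [+0.0000, -0.4545, -0.8788, -0.3636]
  T[1,:] = [+0.0000, -0.1316, +0.4035, +0.6842]
  T[2,:] = [+0.0000, +0.5351, +0.8067, -0.1529]
  T[3,:] = [+0.0000, +0.6831, +0.8560, -0.2349]
moduli |λ_i(T)| = 1.1276, 0.7439, 0.0565, 0.0000.
ρ = 1.1276; 1.1276 > 1: divergent.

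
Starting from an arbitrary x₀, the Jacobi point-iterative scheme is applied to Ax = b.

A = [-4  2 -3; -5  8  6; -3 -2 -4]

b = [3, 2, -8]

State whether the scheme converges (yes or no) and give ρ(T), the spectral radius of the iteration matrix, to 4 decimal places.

Diagonal D = diag(-4, 8, -4); L, U strict lower/upper.
Jacobi T = -D⁻¹(L+U): T[1,2] = -(6)/(8) = -0.7500; T[1,1] = 0.
  T[0,:] = [+0.0000  +0.5000  -0.7500]
  T[1,:] = [+0.6250  +0.0000  -0.7500]
  T[2,:] = [-0.7500  -0.5000  +0.0000]
|λ(T)| sorted: 1.2850, 0.7500, 0.5350.
ρ(T) = max|λ| = 1.2850; 1.2850 > 1: divergent.

no, ρ = 1.2850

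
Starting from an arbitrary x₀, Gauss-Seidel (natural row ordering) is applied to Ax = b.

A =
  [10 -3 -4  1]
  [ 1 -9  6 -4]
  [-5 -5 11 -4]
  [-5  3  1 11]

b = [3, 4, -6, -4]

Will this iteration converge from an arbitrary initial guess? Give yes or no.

Diagonal D = diag(10, -9, 11, 11); L, U strict lower/upper.
Gauss-Seidel: T = -(D+L)⁻¹U, row 0 first, T[0,3] = -(1)/(10) = -0.1000; later rows by forward substitution.
  T[0,:] = [+0.0000 +0.3000 +0.4000 -0.1000]
  T[1,:] = [+0.0000 +0.0333 +0.7111 -0.4556]
  T[2,:] = [+0.0000 +0.1515 +0.5051 +0.1111]
  T[3,:] = [+0.0000 +0.1135 -0.0580 +0.0687]
moduli |λ_i(T)| = 0.6736, 0.2215, 0.2215, 0.0000.
spectral radius ρ = 0.6736; 0.6736 < 1 ⇒ converges.

yes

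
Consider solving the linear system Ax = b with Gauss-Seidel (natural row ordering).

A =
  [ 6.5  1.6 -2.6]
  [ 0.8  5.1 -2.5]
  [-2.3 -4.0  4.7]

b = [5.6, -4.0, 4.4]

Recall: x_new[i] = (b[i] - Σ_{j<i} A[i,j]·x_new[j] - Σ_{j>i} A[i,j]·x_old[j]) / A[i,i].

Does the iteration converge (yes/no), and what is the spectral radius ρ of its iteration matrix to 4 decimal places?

Split A = D + L + U, D = diag(6.5, 5.1, 4.7).
GS T = -(D+L)⁻¹U: row 0 first, T[0,2] = -(-2.6)/(6.5) = +0.4000; later rows by forward substitution.
  T[0,:] = [+0.0000, -0.2462, +0.4000]
  T[1,:] = [+0.0000, +0.0386, +0.4275]
  T[2,:] = [+0.0000, -0.0876, +0.5595]
moduli |λ_i(T)| = 0.4734, 0.1247, 0.0000.
spectral radius ρ = 0.4734; 0.4734 < 1, so it converges for any x₀.

yes, ρ = 0.4734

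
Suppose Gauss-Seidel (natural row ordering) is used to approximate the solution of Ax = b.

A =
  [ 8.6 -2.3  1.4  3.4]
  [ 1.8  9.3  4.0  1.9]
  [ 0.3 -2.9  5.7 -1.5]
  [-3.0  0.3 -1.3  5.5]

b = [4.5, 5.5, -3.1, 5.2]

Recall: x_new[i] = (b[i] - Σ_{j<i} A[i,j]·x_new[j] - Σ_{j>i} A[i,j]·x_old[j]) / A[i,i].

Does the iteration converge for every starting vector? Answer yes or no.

Diagonal D = diag(8.6, 9.3, 5.7, 5.5); L, U strict lower/upper.
GS T = -(D+L)⁻¹U: row 0 first, T[0,2] = -(1.4)/(8.6) = -0.1628; later rows by forward substitution.
  T[0,:] = [+0.0000 +0.2674 -0.1628 -0.3953]
  T[1,:] = [+0.0000 -0.0518 -0.3986 -0.1278]
  T[2,:] = [+0.0000 -0.0404 -0.1942 +0.2190]
  T[3,:] = [+0.0000 +0.1391 -0.1130 -0.1569]
|eigenvalues of T|: 0.3276, 0.2245, 0.2245, 0.0000.
spectral radius ρ = 0.3276; 0.3276 < 1, so it converges for any x₀.

yes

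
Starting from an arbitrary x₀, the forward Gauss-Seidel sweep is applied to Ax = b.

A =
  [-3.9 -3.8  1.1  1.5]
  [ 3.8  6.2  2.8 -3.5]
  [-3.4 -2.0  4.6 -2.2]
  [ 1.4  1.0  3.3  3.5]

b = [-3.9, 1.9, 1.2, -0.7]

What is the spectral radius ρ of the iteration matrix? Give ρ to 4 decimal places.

1.4584

Let D = diag(-3.9, 6.2, 4.6, 3.5); L, U the strict triangles.
Gauss-Seidel: T = -(D+L)⁻¹U, row 0 first, T[0,2] = -(1.1)/(-3.9) = +0.2821; later rows by forward substitution.
  T[0,:] = [+0.0000, -0.9744, +0.2821, +0.3846]
  T[1,:] = [+0.0000, +0.5972, -0.6245, +0.3288]
  T[2,:] = [+0.0000, -0.4605, -0.0630, +0.9055]
  T[3,:] = [+0.0000, +0.6533, +0.1250, -1.1015]
|eigenvalues of T|: 1.4584, 0.8206, 0.0703, 0.0000.
spectral radius ρ = 1.4584; 1.4584 > 1 ⇒ diverges.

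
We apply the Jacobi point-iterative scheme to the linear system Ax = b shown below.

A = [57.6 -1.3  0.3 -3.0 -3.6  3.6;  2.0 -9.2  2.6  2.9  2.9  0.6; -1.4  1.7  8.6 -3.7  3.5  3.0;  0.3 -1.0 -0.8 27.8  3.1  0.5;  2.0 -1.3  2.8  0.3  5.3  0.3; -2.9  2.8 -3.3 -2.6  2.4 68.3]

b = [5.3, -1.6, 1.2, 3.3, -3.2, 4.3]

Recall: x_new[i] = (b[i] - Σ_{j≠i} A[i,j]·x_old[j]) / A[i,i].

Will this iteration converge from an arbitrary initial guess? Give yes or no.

yes

Split A = D + L + U, D = diag(57.6, -9.2, 8.6, 27.8, 5.3, 68.3).
T_J = -D⁻¹(L+U): T[3,1] = -(-1)/(27.8) = +0.0360; T[3,3] = 0.
  T[0,:] = [+0.0000, +0.0226, -0.0052, +0.0521, +0.0625, -0.0625]
  T[1,:] = [+0.2174, +0.0000, +0.2826, +0.3152, +0.3152, +0.0652]
  T[2,:] = [+0.1628, -0.1977, +0.0000, +0.4302, -0.4070, -0.3488]
  T[3,:] = [-0.0108, +0.0360, +0.0288, +0.0000, -0.1115, -0.0180]
  T[4,:] = [-0.3774, +0.2453, -0.5283, -0.0566, +0.0000, -0.0566]
  T[5,:] = [+0.0425, -0.0410, +0.0483, +0.0381, -0.0351, +0.0000]
|eigenvalues of T|: 0.4620, 0.3624, 0.3624, 0.1913, 0.0393, 0.0127.
ρ = 0.4620; 0.4620 < 1, so it converges for any x₀.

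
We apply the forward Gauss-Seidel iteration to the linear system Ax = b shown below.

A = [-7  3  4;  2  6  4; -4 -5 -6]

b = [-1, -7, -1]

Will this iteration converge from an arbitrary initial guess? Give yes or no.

Write A = D+L+U with D = diag(-7, 6, -6).
GS T = -(D+L)⁻¹U: row 0 first, T[0,1] = -(3)/(-7) = +0.4286; later rows by forward substitution.
  T[0,:] = [+0.0000  +0.4286  +0.5714]
  T[1,:] = [+0.0000  -0.1429  -0.8571]
  T[2,:] = [+0.0000  -0.1667  +0.3333]
eigenvalue magnitudes: 0.5419, 0.3515, 0.0000.
ρ(T) = max|λ| = 0.5419; 0.5419 < 1: convergent.

yes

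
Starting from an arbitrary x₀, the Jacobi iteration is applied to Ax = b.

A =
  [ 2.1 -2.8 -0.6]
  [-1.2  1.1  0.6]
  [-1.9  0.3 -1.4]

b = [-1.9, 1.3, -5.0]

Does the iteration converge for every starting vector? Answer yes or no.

Let D = diag(2.1, 1.1, -1.4); L, U the strict triangles.
Jacobi T = -D⁻¹(L+U): T[1,2] = -(0.6)/(1.1) = -0.5455; T[1,1] = 0.
  T[0,:] = [+0.0000 +1.3333 +0.2857]
  T[1,:] = [+1.0909 +0.0000 -0.5455]
  T[2,:] = [-1.3571 +0.2143 +0.0000]
|roots of det(T-λI)|: 1.3218, 0.8929, 0.8929.
spectral radius ρ = 1.3218; 1.3218 > 1: divergent.

no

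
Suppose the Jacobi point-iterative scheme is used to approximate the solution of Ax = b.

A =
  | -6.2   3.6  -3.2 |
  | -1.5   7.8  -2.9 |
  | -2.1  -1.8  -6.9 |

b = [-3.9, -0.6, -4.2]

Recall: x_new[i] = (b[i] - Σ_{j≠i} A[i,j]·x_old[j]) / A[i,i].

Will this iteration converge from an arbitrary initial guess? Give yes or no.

yes

Diagonal D = diag(-6.2, 7.8, -6.9); L, U strict lower/upper.
Jacobi: T = -D⁻¹(L+U), T[2,0] = -(-2.1)/(-6.9) = -0.3043; T[2,2] = 0.
  T[0,:] = [+0.0000 +0.5806 -0.5161]
  T[1,:] = [+0.1923 +0.0000 +0.3718]
  T[2,:] = [-0.3043 -0.2609 +0.0000]
|roots of det(T-λI)|: 0.5012, 0.2818, 0.2818.
ρ = 0.5012; 0.5012 < 1: convergent.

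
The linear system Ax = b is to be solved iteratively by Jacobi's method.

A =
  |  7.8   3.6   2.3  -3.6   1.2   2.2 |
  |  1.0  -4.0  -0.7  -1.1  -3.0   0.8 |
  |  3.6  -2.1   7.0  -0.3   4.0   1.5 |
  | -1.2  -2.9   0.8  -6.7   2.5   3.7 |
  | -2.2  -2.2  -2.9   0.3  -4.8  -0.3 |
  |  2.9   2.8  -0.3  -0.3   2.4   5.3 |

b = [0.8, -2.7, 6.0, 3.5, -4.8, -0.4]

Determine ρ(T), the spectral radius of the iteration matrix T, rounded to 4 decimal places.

1.2129

A = D + L + U where D = diag(7.8, -4, 7, -6.7, -4.8, 5.3).
Jacobi: T = -D⁻¹(L+U), T[5,2] = -(-0.3)/(5.3) = +0.0566; T[5,5] = 0.
  T[0,:] = [+0.0000 -0.4615 -0.2949 +0.4615 -0.1538 -0.2821]
  T[1,:] = [+0.2500 +0.0000 -0.1750 -0.2750 -0.7500 +0.2000]
  T[2,:] = [-0.5143 +0.3000 +0.0000 +0.0429 -0.5714 -0.2143]
  T[3,:] = [-0.1791 -0.4328 +0.1194 +0.0000 +0.3731 +0.5522]
  T[4,:] = [-0.4583 -0.4583 -0.6042 +0.0625 +0.0000 -0.0625]
  T[5,:] = [-0.5472 -0.5283 +0.0566 +0.0566 -0.4528 +0.0000]
eigenvalue magnitudes: 1.2129, 0.7209, 0.6278, 0.6278, 0.4639, 0.4639.
ρ = 1.2129; 1.2129 > 1, so it fails to converge.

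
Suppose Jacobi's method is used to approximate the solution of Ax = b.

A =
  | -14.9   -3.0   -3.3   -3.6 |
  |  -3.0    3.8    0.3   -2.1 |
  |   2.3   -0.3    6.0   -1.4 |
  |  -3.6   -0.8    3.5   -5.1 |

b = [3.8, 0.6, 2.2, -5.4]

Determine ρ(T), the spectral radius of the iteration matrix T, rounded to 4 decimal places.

0.7533

A = D + L + U where D = diag(-14.9, 3.8, 6, -5.1).
Jacobi: T = -D⁻¹(L+U), T[3,0] = -(-3.6)/(-5.1) = -0.7059; T[3,3] = 0.
  T[0,:] = [+0.0000, -0.2013, -0.2215, -0.2416]
  T[1,:] = [+0.7895, +0.0000, -0.0789, +0.5526]
  T[2,:] = [-0.3833, +0.0500, +0.0000, +0.2333]
  T[3,:] = [-0.7059, -0.1569, +0.6863, +0.0000]
|roots of det(T-λI)|: 0.7533, 0.5114, 0.5114, 0.3322.
ρ = 0.7533; 0.7533 < 1 ⇒ converges.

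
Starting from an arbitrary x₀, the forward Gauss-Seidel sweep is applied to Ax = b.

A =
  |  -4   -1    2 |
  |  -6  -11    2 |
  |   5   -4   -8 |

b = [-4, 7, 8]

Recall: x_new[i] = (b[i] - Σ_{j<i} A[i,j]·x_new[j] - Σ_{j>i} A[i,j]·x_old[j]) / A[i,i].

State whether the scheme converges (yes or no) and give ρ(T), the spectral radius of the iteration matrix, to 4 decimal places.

yes, ρ = 0.4279

A = D + L + U where D = diag(-4, -11, -8).
T_GS = -(D+L)⁻¹U: row 0 first, T[0,1] = -(-1)/(-4) = -0.2500; later rows by forward substitution.
  T[0,:] = [+0.0000 -0.2500 +0.5000]
  T[1,:] = [+0.0000 +0.1364 -0.0909]
  T[2,:] = [+0.0000 -0.2244 +0.3580]
|eigenvalues of T|: 0.4279, 0.0664, 0.0000.
spectral radius ρ = 0.4279; 0.4279 < 1 ⇒ converges.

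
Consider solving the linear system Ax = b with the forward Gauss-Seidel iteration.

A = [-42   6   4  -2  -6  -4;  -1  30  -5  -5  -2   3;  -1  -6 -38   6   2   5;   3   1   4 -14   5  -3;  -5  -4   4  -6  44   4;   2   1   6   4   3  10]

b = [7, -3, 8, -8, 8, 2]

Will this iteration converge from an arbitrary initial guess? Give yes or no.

yes

Diagonal D = diag(-42, 30, -38, -14, 44, 10); L, U strict lower/upper.
GS T = -(D+L)⁻¹U: row 0 first, T[0,3] = -(-2)/(-42) = -0.0476; later rows by forward substitution.
  T[0,:] = [+0.0000  +0.1429  +0.0952  -0.0476  -0.1429  -0.0952]
  T[1,:] = [+0.0000  +0.0048  +0.1698  +0.1651  +0.0619  -0.1032]
  T[2,:] = [+0.0000  -0.0045  -0.0293  +0.1331  +0.0466  +0.1504]
  T[3,:] = [+0.0000  +0.0297  +0.0242  +0.0396  +0.3443  -0.1991]
  T[4,:] = [+0.0000  +0.0211  +0.0322  +0.0029  +0.0321  -0.1519]
  T[5,:] = [+0.0000  -0.0445  -0.0378  -0.1035  -0.1529  +0.0644]
|eigenvalues of T|: 0.3524, 0.1190, 0.1190, 0.0699, 0.0699, 0.0000.
ρ(T) = max|λ| = 0.3524; 0.3524 < 1: convergent.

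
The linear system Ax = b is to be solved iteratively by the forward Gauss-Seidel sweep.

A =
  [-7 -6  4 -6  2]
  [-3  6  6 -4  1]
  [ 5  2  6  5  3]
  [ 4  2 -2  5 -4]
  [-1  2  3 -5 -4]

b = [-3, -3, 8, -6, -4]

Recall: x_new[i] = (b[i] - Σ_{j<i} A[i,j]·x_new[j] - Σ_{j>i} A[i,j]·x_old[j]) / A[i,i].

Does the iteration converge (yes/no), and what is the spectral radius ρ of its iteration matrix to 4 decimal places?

Diagonal D = diag(-7, 6, 6, 5, -4); L, U strict lower/upper.
Gauss-Seidel: T = -(D+L)⁻¹U, row 0 first, T[0,4] = -(2)/(-7) = +0.2857; later rows by forward substitution.
  T[0,:] = [+0.0000, -0.8571, +0.5714, -0.8571, +0.2857]
  T[1,:] = [+0.0000, -0.4286, -0.7143, +0.2381, -0.0238]
  T[2,:] = [+0.0000, +0.8571, -0.2381, -0.1984, -0.7302]
  T[3,:] = [+0.0000, +1.2000, -0.2667, +0.5111, +0.2889]
  T[4,:] = [+0.0000, -0.8571, -0.3452, -0.4544, -0.9921]
|roots of det(T-λI)|: 1.2631, 0.5439, 0.5439, 0.3823, 0.0000.
ρ = 1.2631; 1.2631 > 1 ⇒ diverges.

no, ρ = 1.2631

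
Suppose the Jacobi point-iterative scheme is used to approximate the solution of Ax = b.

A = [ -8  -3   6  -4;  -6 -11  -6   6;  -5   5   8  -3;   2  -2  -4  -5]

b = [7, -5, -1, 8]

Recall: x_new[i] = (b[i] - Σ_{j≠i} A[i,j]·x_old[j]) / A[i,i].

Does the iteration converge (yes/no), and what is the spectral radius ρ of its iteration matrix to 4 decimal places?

no, ρ = 1.1674

Diagonal D = diag(-8, -11, 8, -5); L, U strict lower/upper.
T_J = -D⁻¹(L+U): T[1,2] = -(-6)/(-11) = -0.5455; T[1,1] = 0.
  T[0,:] = [+0.0000  -0.3750  +0.7500  -0.5000]
  T[1,:] = [-0.5455  +0.0000  -0.5455  +0.5455]
  T[2,:] = [+0.6250  -0.6250  +0.0000  +0.3750]
  T[3,:] = [+0.4000  -0.4000  -0.8000  +0.0000]
|λ(T)| sorted: 1.1674, 0.8623, 0.8623, 0.4516.
ρ(T) = max|λ| = 1.1674; 1.1674 > 1: divergent.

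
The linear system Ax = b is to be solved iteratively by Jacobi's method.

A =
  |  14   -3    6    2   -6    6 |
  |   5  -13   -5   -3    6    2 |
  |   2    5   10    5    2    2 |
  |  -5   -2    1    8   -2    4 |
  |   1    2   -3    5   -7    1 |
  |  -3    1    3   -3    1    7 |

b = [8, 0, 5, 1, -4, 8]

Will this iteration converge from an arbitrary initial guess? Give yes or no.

no

Write A = D+L+U with D = diag(14, -13, 10, 8, -7, 7).
Jacobi T = -D⁻¹(L+U): T[2,0] = -(2)/(10) = -0.2000; T[2,2] = 0.
  T[0,:] = [+0.0000  +0.2143  -0.4286  -0.1429  +0.4286  -0.4286]
  T[1,:] = [+0.3846  +0.0000  -0.3846  -0.2308  +0.4615  +0.1538]
  T[2,:] = [-0.2000  -0.5000  +0.0000  -0.5000  -0.2000  -0.2000]
  T[3,:] = [+0.6250  +0.2500  -0.1250  +0.0000  +0.2500  -0.5000]
  T[4,:] = [+0.1429  +0.2857  -0.4286  +0.7143  +0.0000  +0.1429]
  T[5,:] = [+0.4286  -0.1429  -0.4286  +0.4286  -0.1429  +0.0000]
|eigenvalues of T|: 1.1991, 0.6750, 0.6750, 0.5688, 0.5688, 0.0373.
spectral radius ρ = 1.1991; 1.1991 > 1 ⇒ diverges.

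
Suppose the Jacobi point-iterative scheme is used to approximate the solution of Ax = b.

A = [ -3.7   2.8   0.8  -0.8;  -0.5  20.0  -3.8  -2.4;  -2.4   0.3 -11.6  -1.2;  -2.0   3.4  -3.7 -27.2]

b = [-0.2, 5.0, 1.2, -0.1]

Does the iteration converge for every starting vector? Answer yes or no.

Write A = D+L+U with D = diag(-3.7, 20, -11.6, -27.2).
T_J = -D⁻¹(L+U): T[3,0] = -(-2)/(-27.2) = -0.0735; T[3,3] = 0.
  T[0,:] = [+0.0000  +0.7568  +0.2162  -0.2162]
  T[1,:] = [+0.0250  +0.0000  +0.1900  +0.1200]
  T[2,:] = [-0.2069  +0.0259  +0.0000  -0.1034]
  T[3,:] = [-0.0735  +0.1250  -0.1360  +0.0000]
|roots of det(T-λI)|: 0.4046, 0.3261, 0.3261, 0.1148.
spectral radius ρ = 0.4046; 0.4046 < 1 ⇒ converges.

yes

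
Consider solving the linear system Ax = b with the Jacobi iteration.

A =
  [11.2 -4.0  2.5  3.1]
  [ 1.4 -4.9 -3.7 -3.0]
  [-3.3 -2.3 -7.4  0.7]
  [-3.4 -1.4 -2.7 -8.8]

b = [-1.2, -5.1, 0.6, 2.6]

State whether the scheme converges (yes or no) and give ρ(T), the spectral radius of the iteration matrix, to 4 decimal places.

yes, ρ = 0.8717

Write A = D+L+U with D = diag(11.2, -4.9, -7.4, -8.8).
T_J = -D⁻¹(L+U): T[1,2] = -(-3.7)/(-4.9) = -0.7551; T[1,1] = 0.
  T[0,:] = [+0.0000 +0.3571 -0.2232 -0.2768]
  T[1,:] = [+0.2857 +0.0000 -0.7551 -0.6122]
  T[2,:] = [-0.4459 -0.3108 +0.0000 +0.0946]
  T[3,:] = [-0.3864 -0.1591 -0.3068 +0.0000]
|eigenvalues of T|: 0.8717, 0.5147, 0.5147, 0.1180.
ρ = 0.8717; 0.8717 < 1 ⇒ converges.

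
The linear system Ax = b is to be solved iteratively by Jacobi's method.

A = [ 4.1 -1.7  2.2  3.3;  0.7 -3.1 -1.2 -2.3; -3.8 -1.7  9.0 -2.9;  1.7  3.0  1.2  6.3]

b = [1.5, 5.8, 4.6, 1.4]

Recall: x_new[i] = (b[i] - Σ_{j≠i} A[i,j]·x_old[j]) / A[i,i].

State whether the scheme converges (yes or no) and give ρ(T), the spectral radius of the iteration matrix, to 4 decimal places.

Write A = D+L+U with D = diag(4.1, -3.1, 9, 6.3).
T_J = -D⁻¹(L+U): T[0,2] = -(2.2)/(4.1) = -0.5366; T[0,0] = 0.
  T[0,:] = [+0.0000, +0.4146, -0.5366, -0.8049]
  T[1,:] = [+0.2258, +0.0000, -0.3871, -0.7419]
  T[2,:] = [+0.4222, +0.1889, +0.0000, +0.3222]
  T[3,:] = [-0.2698, -0.4762, -0.1905, +0.0000]
|λ(T)| sorted: 0.8585, 0.5020, 0.5020, 0.3817.
ρ(T) = max|λ| = 0.8585; 0.8585 < 1 ⇒ converges.

yes, ρ = 0.8585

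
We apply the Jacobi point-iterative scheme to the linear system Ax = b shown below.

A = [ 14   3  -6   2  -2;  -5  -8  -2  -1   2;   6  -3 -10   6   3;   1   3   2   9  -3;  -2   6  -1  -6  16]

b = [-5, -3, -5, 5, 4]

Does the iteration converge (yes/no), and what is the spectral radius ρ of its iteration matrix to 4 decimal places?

Write A = D+L+U with D = diag(14, -8, -10, 9, 16).
Jacobi: T = -D⁻¹(L+U), T[3,2] = -(2)/(9) = -0.2222; T[3,3] = 0.
  T[0,:] = [+0.0000  -0.2143  +0.4286  -0.1429  +0.1429]
  T[1,:] = [-0.6250  +0.0000  -0.2500  -0.1250  +0.2500]
  T[2,:] = [+0.6000  -0.3000  +0.0000  +0.6000  +0.3000]
  T[3,:] = [-0.1111  -0.3333  -0.2222  +0.0000  +0.3333]
  T[4,:] = [+0.1250  -0.3750  +0.0625  +0.3750  +0.0000]
|roots of det(T-λI)|: 0.8665, 0.4638, 0.4638, 0.3642, 0.3642.
spectral radius ρ = 0.8665; 0.8665 < 1, so it converges for any x₀.

yes, ρ = 0.8665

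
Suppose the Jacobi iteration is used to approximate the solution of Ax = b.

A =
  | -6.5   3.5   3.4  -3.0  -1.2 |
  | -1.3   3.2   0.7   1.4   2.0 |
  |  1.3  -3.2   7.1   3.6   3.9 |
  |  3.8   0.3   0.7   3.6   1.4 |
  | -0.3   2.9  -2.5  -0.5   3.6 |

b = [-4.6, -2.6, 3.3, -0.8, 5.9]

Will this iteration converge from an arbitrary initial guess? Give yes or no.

A = D + L + U where D = diag(-6.5, 3.2, 7.1, 3.6, 3.6).
Jacobi: T = -D⁻¹(L+U), T[1,2] = -(0.7)/(3.2) = -0.2188; T[1,1] = 0.
  T[0,:] = [+0.0000, +0.5385, +0.5231, -0.4615, -0.1846]
  T[1,:] = [+0.4062, +0.0000, -0.2188, -0.4375, -0.6250]
  T[2,:] = [-0.1831, +0.4507, +0.0000, -0.5070, -0.5493]
  T[3,:] = [-1.0556, -0.0833, -0.1944, +0.0000, -0.3889]
  T[4,:] = [+0.0833, -0.8056, +0.6944, +0.1389, +0.0000]
|λ(T)| sorted: 1.1760, 0.8185, 0.6210, 0.6210, 0.0161.
spectral radius ρ = 1.1760; 1.1760 > 1, so it fails to converge.

no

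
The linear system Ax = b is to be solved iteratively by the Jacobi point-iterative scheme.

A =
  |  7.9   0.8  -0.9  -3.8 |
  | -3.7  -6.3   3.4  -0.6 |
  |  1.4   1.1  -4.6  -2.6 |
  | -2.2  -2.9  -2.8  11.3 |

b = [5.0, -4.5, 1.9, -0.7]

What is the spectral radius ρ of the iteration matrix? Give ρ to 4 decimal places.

0.6613

Split A = D + L + U, D = diag(7.9, -6.3, -4.6, 11.3).
Jacobi: T = -D⁻¹(L+U), T[0,1] = -(0.8)/(7.9) = -0.1013; T[0,0] = 0.
  T[0,:] = [+0.0000  -0.1013  +0.1139  +0.4810]
  T[1,:] = [-0.5873  +0.0000  +0.5397  -0.0952]
  T[2,:] = [+0.3043  +0.2391  +0.0000  -0.5652]
  T[3,:] = [+0.1947  +0.2566  +0.2478  +0.0000]
|λ(T)| sorted: 0.6613, 0.4727, 0.4727, 0.1121.
spectral radius ρ = 0.6613; 0.6613 < 1 ⇒ converges.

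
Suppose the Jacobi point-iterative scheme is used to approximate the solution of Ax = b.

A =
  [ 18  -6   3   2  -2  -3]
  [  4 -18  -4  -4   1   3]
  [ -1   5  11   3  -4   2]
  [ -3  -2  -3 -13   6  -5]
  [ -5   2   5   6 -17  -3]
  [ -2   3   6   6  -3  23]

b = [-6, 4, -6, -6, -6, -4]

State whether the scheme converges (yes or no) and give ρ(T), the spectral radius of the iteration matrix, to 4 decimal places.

A = D + L + U where D = diag(18, -18, 11, -13, -17, 23).
T_J = -D⁻¹(L+U): T[1,0] = -(4)/(-18) = +0.2222; T[1,1] = 0.
  T[0,:] = [+0.0000  +0.3333  -0.1667  -0.1111  +0.1111  +0.1667]
  T[1,:] = [+0.2222  +0.0000  -0.2222  -0.2222  +0.0556  +0.1667]
  T[2,:] = [+0.0909  -0.4545  +0.0000  -0.2727  +0.3636  -0.1818]
  T[3,:] = [-0.2308  -0.1538  -0.2308  +0.0000  +0.4615  -0.3846]
  T[4,:] = [-0.2941  +0.1176  +0.2941  +0.3529  +0.0000  -0.1765]
  T[5,:] = [+0.0870  -0.1304  -0.2609  -0.2609  +0.1304  +0.0000]
|eigenvalues of T|: 0.8500, 0.6926, 0.2368, 0.1631, 0.0452, 0.0452.
ρ(T) = max|λ| = 0.8500; 0.8500 < 1, so it converges for any x₀.

yes, ρ = 0.8500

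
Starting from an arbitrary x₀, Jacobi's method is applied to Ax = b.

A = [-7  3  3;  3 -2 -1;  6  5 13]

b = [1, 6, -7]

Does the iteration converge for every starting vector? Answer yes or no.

Split A = D + L + U, D = diag(-7, -2, 13).
T_J = -D⁻¹(L+U): T[0,1] = -(3)/(-7) = +0.4286; T[0,0] = 0.
  T[0,:] = [+0.0000, +0.4286, +0.4286]
  T[1,:] = [+1.5000, +0.0000, -0.5000]
  T[2,:] = [-0.4615, -0.3846, +0.0000]
eigenvalue magnitudes: 0.8961, 0.6356, 0.2605.
spectral radius ρ = 0.8961; 0.8961 < 1, so it converges for any x₀.

yes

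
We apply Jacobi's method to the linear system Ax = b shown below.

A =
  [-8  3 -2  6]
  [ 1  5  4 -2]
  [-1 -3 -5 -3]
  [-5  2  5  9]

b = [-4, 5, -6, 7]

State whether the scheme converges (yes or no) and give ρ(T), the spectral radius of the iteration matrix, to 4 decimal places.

Let D = diag(-8, 5, -5, 9); L, U the strict triangles.
Jacobi T = -D⁻¹(L+U): T[3,0] = -(-5)/(9) = +0.5556; T[3,3] = 0.
  T[0,:] = [+0.0000 +0.3750 -0.2500 +0.7500]
  T[1,:] = [-0.2000 +0.0000 -0.8000 +0.4000]
  T[2,:] = [-0.2000 -0.6000 +0.0000 -0.6000]
  T[3,:] = [+0.5556 -0.2222 -0.5556 +0.0000]
moduli |λ_i(T)| = 1.1585, 0.6743, 0.6743, 0.1719.
ρ = 1.1585; 1.1585 > 1, so it fails to converge.

no, ρ = 1.1585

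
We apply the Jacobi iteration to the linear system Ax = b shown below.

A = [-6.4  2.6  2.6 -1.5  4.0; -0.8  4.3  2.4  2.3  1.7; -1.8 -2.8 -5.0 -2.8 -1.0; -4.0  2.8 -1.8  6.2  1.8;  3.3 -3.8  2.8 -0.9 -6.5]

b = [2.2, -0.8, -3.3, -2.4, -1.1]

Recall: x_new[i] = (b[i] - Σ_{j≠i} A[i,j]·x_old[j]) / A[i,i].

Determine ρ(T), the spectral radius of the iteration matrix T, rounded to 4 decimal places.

Diagonal D = diag(-6.4, 4.3, -5, 6.2, -6.5); L, U strict lower/upper.
Jacobi: T = -D⁻¹(L+U), T[3,1] = -(2.8)/(6.2) = -0.4516; T[3,3] = 0.
  T[0,:] = [+0.0000, +0.4062, +0.4062, -0.2344, +0.6250]
  T[1,:] = [+0.1860, +0.0000, -0.5581, -0.5349, -0.3953]
  T[2,:] = [-0.3600, -0.5600, +0.0000, -0.5600, -0.2000]
  T[3,:] = [+0.6452, -0.4516, +0.2903, +0.0000, -0.2903]
  T[4,:] = [+0.5077, -0.5846, +0.4308, -0.1385, +0.0000]
|eigenvalues of T|: 1.2015, 0.6331, 0.5752, 0.5752, 0.2791.
ρ(T) = max|λ| = 1.2015; 1.2015 > 1, so it fails to converge.

1.2015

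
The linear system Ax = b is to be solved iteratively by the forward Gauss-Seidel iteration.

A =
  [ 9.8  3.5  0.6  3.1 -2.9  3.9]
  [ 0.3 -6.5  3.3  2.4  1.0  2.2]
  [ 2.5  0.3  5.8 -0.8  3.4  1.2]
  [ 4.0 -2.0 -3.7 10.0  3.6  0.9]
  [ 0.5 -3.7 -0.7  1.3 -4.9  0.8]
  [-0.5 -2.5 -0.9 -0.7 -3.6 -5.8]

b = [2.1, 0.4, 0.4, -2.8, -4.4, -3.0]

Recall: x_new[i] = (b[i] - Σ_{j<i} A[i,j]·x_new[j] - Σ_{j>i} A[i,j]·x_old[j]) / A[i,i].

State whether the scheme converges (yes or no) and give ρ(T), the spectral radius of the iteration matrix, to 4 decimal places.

yes, ρ = 0.8801

Let D = diag(9.8, -6.5, 5.8, 10, -4.9, -5.8); L, U the strict triangles.
GS T = -(D+L)⁻¹U: row 0 first, T[0,2] = -(0.6)/(9.8) = -0.0612; later rows by forward substitution.
  T[0,:] = [+0.0000, -0.3571, -0.0612, -0.3163, +0.2959, -0.3980]
  T[1,:] = [+0.0000, -0.0165, +0.5049, +0.3546, +0.1675, +0.3201]
  T[2,:] = [+0.0000, +0.1548, +0.0003, +0.2559, -0.7224, -0.0519]
  T[3,:] = [+0.0000, +0.1968, +0.1256, +0.2922, -0.7122, +0.1140]
  T[4,:] = [+0.0000, +0.0061, -0.3542, -0.2591, -0.1820, -0.0814]
  T[5,:] = [+0.0000, -0.0137, -0.0077, -0.0397, +0.2133, -0.0589]
|roots of det(T-λI)|: 0.8801, 0.7203, 0.1305, 0.0421, 0.0364, 0.0000.
ρ = 0.8801; 0.8801 < 1, so it converges for any x₀.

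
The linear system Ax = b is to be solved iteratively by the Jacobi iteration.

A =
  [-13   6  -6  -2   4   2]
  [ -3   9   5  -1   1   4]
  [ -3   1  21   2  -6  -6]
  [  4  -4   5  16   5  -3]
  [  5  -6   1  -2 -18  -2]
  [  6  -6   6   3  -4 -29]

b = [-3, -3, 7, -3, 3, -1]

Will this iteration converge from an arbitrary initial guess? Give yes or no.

Diagonal D = diag(-13, 9, 21, 16, -18, -29); L, U strict lower/upper.
Jacobi T = -D⁻¹(L+U): T[0,3] = -(-2)/(-13) = -0.1538; T[0,0] = 0.
  T[0,:] = [+0.0000, +0.4615, -0.4615, -0.1538, +0.3077, +0.1538]
  T[1,:] = [+0.3333, +0.0000, -0.5556, +0.1111, -0.1111, -0.4444]
  T[2,:] = [+0.1429, -0.0476, +0.0000, -0.0952, +0.2857, +0.2857]
  T[3,:] = [-0.2500, +0.2500, -0.3125, +0.0000, -0.3125, +0.1875]
  T[4,:] = [+0.2778, -0.3333, +0.0556, -0.1111, +0.0000, -0.1111]
  T[5,:] = [+0.2069, -0.2069, +0.2069, +0.1034, -0.1379, +0.0000]
|λ(T)| sorted: 0.8421, 0.4830, 0.3678, 0.3678, 0.1998, 0.1998.
ρ(T) = max|λ| = 0.8421; 0.8421 < 1, so it converges for any x₀.

yes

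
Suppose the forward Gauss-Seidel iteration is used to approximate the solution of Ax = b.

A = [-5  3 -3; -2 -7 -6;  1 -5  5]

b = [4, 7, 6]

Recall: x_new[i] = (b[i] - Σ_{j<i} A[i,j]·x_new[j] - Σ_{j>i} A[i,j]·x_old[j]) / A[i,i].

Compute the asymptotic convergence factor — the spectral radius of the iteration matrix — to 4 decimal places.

Diagonal D = diag(-5, -7, 5); L, U strict lower/upper.
Gauss-Seidel: T = -(D+L)⁻¹U, row 0 first, T[0,1] = -(3)/(-5) = +0.6000; later rows by forward substitution.
  T[0,:] = [+0.0000 +0.6000 -0.6000]
  T[1,:] = [+0.0000 -0.1714 -0.6857]
  T[2,:] = [+0.0000 -0.2914 -0.5657]
|roots of det(T-λI)|: 0.8571, 0.1200, 0.0000.
ρ(T) = max|λ| = 0.8571; 0.8571 < 1: convergent.

0.8571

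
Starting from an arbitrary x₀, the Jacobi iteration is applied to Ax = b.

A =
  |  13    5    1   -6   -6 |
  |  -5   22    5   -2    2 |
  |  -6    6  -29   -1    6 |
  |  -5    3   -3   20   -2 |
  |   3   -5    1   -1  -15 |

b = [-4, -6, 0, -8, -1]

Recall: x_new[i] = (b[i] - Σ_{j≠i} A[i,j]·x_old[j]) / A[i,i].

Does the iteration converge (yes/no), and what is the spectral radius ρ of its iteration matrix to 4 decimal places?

Write A = D+L+U with D = diag(13, 22, -29, 20, -15).
Jacobi T = -D⁻¹(L+U): T[4,0] = -(3)/(-15) = +0.2000; T[4,4] = 0.
  T[0,:] = [+0.0000  -0.3846  -0.0769  +0.4615  +0.4615]
  T[1,:] = [+0.2273  +0.0000  -0.2273  +0.0909  -0.0909]
  T[2,:] = [-0.2069  +0.2069  +0.0000  -0.0345  +0.2069]
  T[3,:] = [+0.2500  -0.1500  +0.1500  +0.0000  +0.1000]
  T[4,:] = [+0.2000  -0.3333  +0.0667  -0.0667  +0.0000]
|roots of det(T-λI)|: 0.5390, 0.4145, 0.4145, 0.1817, 0.1817.
ρ(T) = max|λ| = 0.5390; 0.5390 < 1 ⇒ converges.

yes, ρ = 0.5390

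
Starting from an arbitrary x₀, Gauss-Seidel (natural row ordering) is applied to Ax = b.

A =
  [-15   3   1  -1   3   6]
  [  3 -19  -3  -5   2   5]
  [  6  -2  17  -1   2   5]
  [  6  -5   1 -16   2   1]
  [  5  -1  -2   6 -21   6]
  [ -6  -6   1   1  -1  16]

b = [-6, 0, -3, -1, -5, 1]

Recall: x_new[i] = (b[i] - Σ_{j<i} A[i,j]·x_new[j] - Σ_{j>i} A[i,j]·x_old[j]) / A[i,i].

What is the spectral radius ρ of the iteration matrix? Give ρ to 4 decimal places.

Split A = D + L + U, D = diag(-15, -19, 17, -16, -21, 16).
GS T = -(D+L)⁻¹U: row 0 first, T[0,3] = -(-1)/(-15) = -0.0667; later rows by forward substitution.
  T[0,:] = [+0.0000 +0.2000 +0.0667 -0.0667 +0.2000 +0.4000]
  T[1,:] = [+0.0000 +0.0316 -0.1474 -0.2737 +0.1368 +0.3263]
  T[2,:] = [+0.0000 -0.0669 -0.0409 +0.0502 -0.1721 -0.3969]
  T[3,:] = [+0.0000 +0.0610 +0.0685 +0.0637 +0.1465 +0.0857]
  T[4,:] = [+0.0000 +0.0699 +0.0464 +0.0106 +0.0993 +0.4277]
  T[5,:] = [+0.0000 +0.0916 -0.0291 -0.1341 +0.1341 +0.3185]
|λ(T)| sorted: 0.5213, 0.1267, 0.0794, 0.0794, 0.0598, 0.0000.
spectral radius ρ = 0.5213; 0.5213 < 1: convergent.

0.5213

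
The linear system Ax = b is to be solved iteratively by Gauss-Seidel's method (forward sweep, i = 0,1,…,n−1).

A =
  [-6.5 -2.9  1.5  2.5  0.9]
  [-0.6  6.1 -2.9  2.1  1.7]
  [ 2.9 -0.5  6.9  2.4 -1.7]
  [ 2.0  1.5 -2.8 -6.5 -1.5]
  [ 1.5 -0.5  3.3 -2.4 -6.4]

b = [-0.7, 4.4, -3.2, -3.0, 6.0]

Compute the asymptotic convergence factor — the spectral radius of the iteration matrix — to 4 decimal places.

0.5436

Diagonal D = diag(-6.5, 6.1, 6.9, -6.5, -6.4); L, U strict lower/upper.
Gauss-Seidel: T = -(D+L)⁻¹U, row 0 first, T[0,1] = -(-2.9)/(-6.5) = -0.4462; later rows by forward substitution.
  T[0,:] = [+0.0000 -0.4462 +0.2308 +0.3846 +0.1385]
  T[1,:] = [+0.0000 -0.0439 +0.4981 -0.3064 -0.2651]
  T[2,:] = [+0.0000 +0.1843 -0.0609 -0.5317 +0.1690]
  T[3,:] = [+0.0000 -0.2268 +0.2122 +0.2767 -0.3221]
  T[4,:] = [+0.0000 +0.0790 -0.0958 -0.2638 +0.2611]
|λ(T)| sorted: 0.5436, 0.1972, 0.1972, 0.1888, 0.0000.
spectral radius ρ = 0.5436; 0.5436 < 1: convergent.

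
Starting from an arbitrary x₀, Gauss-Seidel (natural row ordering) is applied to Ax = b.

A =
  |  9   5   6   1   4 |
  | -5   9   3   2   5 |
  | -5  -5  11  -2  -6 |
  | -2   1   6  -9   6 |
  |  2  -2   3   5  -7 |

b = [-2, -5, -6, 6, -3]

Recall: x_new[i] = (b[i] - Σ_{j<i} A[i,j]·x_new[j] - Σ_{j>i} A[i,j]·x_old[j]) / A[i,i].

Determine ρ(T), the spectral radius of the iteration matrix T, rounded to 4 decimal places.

Diagonal D = diag(9, 9, 11, -9, -7); L, U strict lower/upper.
GS T = -(D+L)⁻¹U: row 0 first, T[0,2] = -(6)/(9) = -0.6667; later rows by forward substitution.
  T[0,:] = [+0.0000 -0.5556 -0.6667 -0.1111 -0.4444]
  T[1,:] = [+0.0000 -0.3086 -0.7037 -0.2840 -0.8025]
  T[2,:] = [+0.0000 -0.3928 -0.6229 +0.0022 -0.0213]
  T[3,:] = [+0.0000 -0.1727 -0.3453 -0.0054 +0.6621]
  T[4,:] = [+0.0000 -0.3623 -0.5030 +0.0465 +0.5660]
|λ(T)| sorted: 1.1808, 0.8566, 0.0796, 0.0796, 0.0000.
ρ(T) = max|λ| = 1.1808; 1.1808 > 1: divergent.

1.1808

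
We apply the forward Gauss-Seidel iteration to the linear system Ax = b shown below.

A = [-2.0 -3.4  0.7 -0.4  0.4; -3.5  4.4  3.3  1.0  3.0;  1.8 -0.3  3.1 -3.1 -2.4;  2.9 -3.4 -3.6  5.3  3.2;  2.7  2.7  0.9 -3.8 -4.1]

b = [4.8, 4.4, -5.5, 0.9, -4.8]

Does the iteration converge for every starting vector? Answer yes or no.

A = D + L + U where D = diag(-2, 4.4, 3.1, 5.3, -4.1).
GS T = -(D+L)⁻¹U: row 0 first, T[0,4] = -(0.4)/(-2) = +0.2000; later rows by forward substitution.
  T[0,:] = [+0.0000 -1.7000 +0.3500 -0.2000 +0.2000]
  T[1,:] = [+0.0000 -1.3523 -0.4716 -0.3864 -0.5227]
  T[2,:] = [+0.0000 +0.8562 -0.2489 +1.0787 +0.6075]
  T[3,:] = [+0.0000 +0.6443 -0.6631 +0.5943 -0.6359]
  T[4,:] = [+0.0000 -2.4192 +0.4799 -0.7002 +0.5102]
moduli |λ_i(T)| = 1.4302, 1.0083, 0.6315, 0.5567, 0.0000.
ρ(T) = max|λ| = 1.4302; 1.4302 > 1, so it fails to converge.

no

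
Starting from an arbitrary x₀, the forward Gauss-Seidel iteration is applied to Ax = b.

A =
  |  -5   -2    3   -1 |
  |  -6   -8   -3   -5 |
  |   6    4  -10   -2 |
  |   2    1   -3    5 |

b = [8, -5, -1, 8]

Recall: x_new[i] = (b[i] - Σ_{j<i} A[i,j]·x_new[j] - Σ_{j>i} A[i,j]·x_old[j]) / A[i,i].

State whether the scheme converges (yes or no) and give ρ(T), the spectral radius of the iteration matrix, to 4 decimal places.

yes, ρ = 0.5258

Split A = D + L + U, D = diag(-5, -8, -10, 5).
T_GS = -(D+L)⁻¹U: row 0 first, T[0,1] = -(-2)/(-5) = -0.4000; later rows by forward substitution.
  T[0,:] = [+0.0000 -0.4000 +0.6000 -0.2000]
  T[1,:] = [+0.0000 +0.3000 -0.8250 -0.4750]
  T[2,:] = [+0.0000 -0.1200 +0.0300 -0.5100]
  T[3,:] = [+0.0000 +0.0280 -0.0570 -0.1310]
moduli |λ_i(T)| = 0.5258, 0.2256, 0.1011, 0.0000.
ρ(T) = max|λ| = 0.5258; 0.5258 < 1, so it converges for any x₀.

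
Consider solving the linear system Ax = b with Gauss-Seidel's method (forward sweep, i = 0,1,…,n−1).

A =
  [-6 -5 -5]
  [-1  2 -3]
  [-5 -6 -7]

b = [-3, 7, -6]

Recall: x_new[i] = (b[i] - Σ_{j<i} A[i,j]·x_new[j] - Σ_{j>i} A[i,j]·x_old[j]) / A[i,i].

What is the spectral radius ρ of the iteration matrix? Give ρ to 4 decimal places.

1.3916

Write A = D+L+U with D = diag(-6, 2, -7).
GS T = -(D+L)⁻¹U: row 0 first, T[0,2] = -(-5)/(-6) = -0.8333; later rows by forward substitution.
  T[0,:] = [+0.0000  -0.8333  -0.8333]
  T[1,:] = [+0.0000  -0.4167  +1.0833]
  T[2,:] = [+0.0000  +0.9524  -0.3333]
eigenvalue magnitudes: 1.3916, 0.6416, 0.0000.
spectral radius ρ = 1.3916; 1.3916 > 1, so it fails to converge.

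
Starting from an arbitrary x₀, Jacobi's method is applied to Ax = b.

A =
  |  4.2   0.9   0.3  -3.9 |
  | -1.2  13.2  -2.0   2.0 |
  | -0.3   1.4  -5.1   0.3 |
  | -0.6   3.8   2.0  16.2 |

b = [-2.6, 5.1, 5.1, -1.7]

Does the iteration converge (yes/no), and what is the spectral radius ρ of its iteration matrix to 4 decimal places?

A = D + L + U where D = diag(4.2, 13.2, -5.1, 16.2).
Jacobi T = -D⁻¹(L+U): T[1,3] = -(2)/(13.2) = -0.1515; T[1,1] = 0.
  T[0,:] = [+0.0000, -0.2143, -0.0714, +0.9286]
  T[1,:] = [+0.0909, +0.0000, +0.1515, -0.1515]
  T[2,:] = [-0.0588, +0.2745, +0.0000, +0.0588]
  T[3,:] = [+0.0370, -0.2346, -0.1235, +0.0000]
|eigenvalues of T|: 0.3059, 0.2430, 0.2430, 0.1261.
ρ(T) = max|λ| = 0.3059; 0.3059 < 1, so it converges for any x₀.

yes, ρ = 0.3059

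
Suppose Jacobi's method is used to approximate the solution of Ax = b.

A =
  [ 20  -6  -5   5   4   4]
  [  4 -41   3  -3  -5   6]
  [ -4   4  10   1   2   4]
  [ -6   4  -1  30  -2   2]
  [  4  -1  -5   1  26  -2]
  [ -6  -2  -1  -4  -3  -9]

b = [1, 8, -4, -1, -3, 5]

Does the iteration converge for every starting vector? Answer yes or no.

A = D + L + U where D = diag(20, -41, 10, 30, 26, -9).
Jacobi: T = -D⁻¹(L+U), T[0,1] = -(-6)/(20) = +0.3000; T[0,0] = 0.
  T[0,:] = [+0.0000, +0.3000, +0.2500, -0.2500, -0.2000, -0.2000]
  T[1,:] = [+0.0976, +0.0000, +0.0732, -0.0732, -0.1220, +0.1463]
  T[2,:] = [+0.4000, -0.4000, +0.0000, -0.1000, -0.2000, -0.4000]
  T[3,:] = [+0.2000, -0.1333, +0.0333, +0.0000, +0.0667, -0.0667]
  T[4,:] = [-0.1538, +0.0385, +0.1923, -0.0385, +0.0000, +0.0769]
  T[5,:] = [-0.6667, -0.2222, -0.1111, -0.4444, -0.3333, +0.0000]
|eigenvalues of T|: 0.6141, 0.4209, 0.4209, 0.4054, 0.2466, 0.1059.
spectral radius ρ = 0.6141; 0.6141 < 1, so it converges for any x₀.

yes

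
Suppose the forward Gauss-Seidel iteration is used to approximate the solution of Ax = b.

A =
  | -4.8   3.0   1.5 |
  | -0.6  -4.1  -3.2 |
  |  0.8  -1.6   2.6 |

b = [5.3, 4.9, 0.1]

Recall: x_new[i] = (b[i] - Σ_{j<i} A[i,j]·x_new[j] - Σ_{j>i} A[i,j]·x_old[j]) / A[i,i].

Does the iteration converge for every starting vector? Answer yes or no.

yes

Diagonal D = diag(-4.8, -4.1, 2.6); L, U strict lower/upper.
GS T = -(D+L)⁻¹U: row 0 first, T[0,2] = -(1.5)/(-4.8) = +0.3125; later rows by forward substitution.
  T[0,:] = [+0.0000  +0.6250  +0.3125]
  T[1,:] = [+0.0000  -0.0915  -0.8262]
  T[2,:] = [+0.0000  -0.2486  -0.6046]
|λ(T)| sorted: 0.8688, 0.1728, 0.0000.
spectral radius ρ = 0.8688; 0.8688 < 1: convergent.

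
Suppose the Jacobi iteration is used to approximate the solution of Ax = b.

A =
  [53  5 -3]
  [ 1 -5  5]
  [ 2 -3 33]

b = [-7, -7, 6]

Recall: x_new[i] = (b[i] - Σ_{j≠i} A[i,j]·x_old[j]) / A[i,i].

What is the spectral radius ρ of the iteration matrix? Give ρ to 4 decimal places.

0.3016

Split A = D + L + U, D = diag(53, -5, 33).
Jacobi: T = -D⁻¹(L+U), T[1,0] = -(1)/(-5) = +0.2000; T[1,1] = 0.
  T[0,:] = [+0.0000 -0.0943 +0.0566]
  T[1,:] = [+0.2000 +0.0000 +1.0000]
  T[2,:] = [-0.0606 +0.0909 +0.0000]
eigenvalue magnitudes: 0.3016, 0.1702, 0.1314.
ρ(T) = max|λ| = 0.3016; 0.3016 < 1 ⇒ converges.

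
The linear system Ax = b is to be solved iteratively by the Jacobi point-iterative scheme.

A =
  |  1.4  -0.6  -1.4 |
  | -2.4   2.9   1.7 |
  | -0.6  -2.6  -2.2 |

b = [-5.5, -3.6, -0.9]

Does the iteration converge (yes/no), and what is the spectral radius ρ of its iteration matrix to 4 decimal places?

no, ρ = 1.2304

Write A = D+L+U with D = diag(1.4, 2.9, -2.2).
T_J = -D⁻¹(L+U): T[0,2] = -(-1.4)/(1.4) = +1.0000; T[0,0] = 0.
  T[0,:] = [+0.0000  +0.4286  +1.0000]
  T[1,:] = [+0.8276  +0.0000  -0.5862]
  T[2,:] = [-0.2727  -1.1818  +0.0000]
|roots of det(T-λI)|: 1.2304, 0.8598, 0.8598.
ρ(T) = max|λ| = 1.2304; 1.2304 > 1, so it fails to converge.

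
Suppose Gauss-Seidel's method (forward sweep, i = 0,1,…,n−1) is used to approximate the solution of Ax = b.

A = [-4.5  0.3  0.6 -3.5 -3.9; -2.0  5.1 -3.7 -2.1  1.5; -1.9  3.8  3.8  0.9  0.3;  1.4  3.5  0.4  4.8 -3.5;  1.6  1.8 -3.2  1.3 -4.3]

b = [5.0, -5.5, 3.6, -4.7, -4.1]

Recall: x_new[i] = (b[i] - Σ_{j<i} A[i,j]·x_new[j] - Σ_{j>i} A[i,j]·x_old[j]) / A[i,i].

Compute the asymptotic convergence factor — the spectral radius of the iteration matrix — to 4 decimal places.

1.5362

Split A = D + L + U, D = diag(-4.5, 5.1, 3.8, 4.8, -4.3).
Gauss-Seidel: T = -(D+L)⁻¹U, row 0 first, T[0,4] = -(-3.9)/(-4.5) = -0.8667; later rows by forward substitution.
  T[0,:] = [+0.0000, +0.0667, +0.1333, -0.7778, -0.8667]
  T[1,:] = [+0.0000, +0.0261, +0.7778, +0.1068, -0.6340]
  T[2,:] = [+0.0000, +0.0072, -0.7111, -0.7325, +0.1217]
  T[3,:] = [+0.0000, -0.0391, -0.5468, +0.2101, +1.4341]
  T[4,:] = [+0.0000, +0.0186, +0.7391, +0.3639, -0.2449]
moduli |λ_i(T)| = 1.5362, 0.4624, 0.4624, 0.0095, 0.0000.
ρ(T) = max|λ| = 1.5362; 1.5362 > 1 ⇒ diverges.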